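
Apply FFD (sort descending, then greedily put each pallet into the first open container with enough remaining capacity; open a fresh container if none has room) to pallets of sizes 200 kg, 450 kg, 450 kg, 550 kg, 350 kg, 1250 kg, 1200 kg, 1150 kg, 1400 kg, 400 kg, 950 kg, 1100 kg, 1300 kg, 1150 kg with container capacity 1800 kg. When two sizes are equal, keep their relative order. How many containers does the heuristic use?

Sorted descending: 1400, 1300, 1250, 1200, 1150, 1150, 1100, 950, 550, 450, 450, 400, 350, 200.
  1400 → container 1 (new)  [load 1400/1800]
  1300 → container 2 (new)  [load 1300/1800]
  1250 → container 3 (new)  [load 1250/1800]
  1200 → container 4 (new)  [load 1200/1800]
  1150 → container 5 (new)  [load 1150/1800]
  1150 → container 6 (new)  [load 1150/1800]
  1100 → container 7 (new)  [load 1100/1800]
  950 → container 8 (new)  [load 950/1800]
  550 → container 3  [load 1800/1800]
  450 → container 2  [load 1750/1800]
  450 → container 4  [load 1650/1800]
  400 → container 1  [load 1800/1800]
  350 → container 5  [load 1500/1800]
  200 → container 5  [load 1700/1800]
8 containers opened.

8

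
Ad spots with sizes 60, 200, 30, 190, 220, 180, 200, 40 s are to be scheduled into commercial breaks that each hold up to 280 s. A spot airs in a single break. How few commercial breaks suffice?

Total = 220 + 200 + 200 + 190 + 180 + 60 + 40 + 30 = 1120 s.
Lower bound: ⌈1120/280⌉ = 4 commercial breaks.
Also, 5 ad spots each exceed 140 s, and no two of those can share a break, so at least 5 commercial breaks are needed.
A packing using 5 commercial breaks:
  break 1: 220 + 60 = 280
  break 2: 200 + 40 + 30 = 270
  break 3: 200 = 200
  break 4: 190 = 190
  break 5: 180 = 180
This matches the lower bound, so 5 is optimal.

5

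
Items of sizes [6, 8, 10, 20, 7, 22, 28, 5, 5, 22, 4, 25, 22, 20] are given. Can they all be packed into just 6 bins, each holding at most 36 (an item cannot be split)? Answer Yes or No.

Total = 204; ⌈204/36⌉ = 6.
7 items each exceed half the capacity and cannot share a bin, forcing at least 7 bins.
At least 7 bins are required, but only 6 are allowed.

No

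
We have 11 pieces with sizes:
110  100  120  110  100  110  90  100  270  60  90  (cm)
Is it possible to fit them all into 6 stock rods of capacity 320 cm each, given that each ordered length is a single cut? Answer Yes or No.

A valid assignment using 5 stock rods:
  stock rod 1: 270 = 270
  stock rod 2: 120 + 110 + 90 = 320
  stock rod 3: 110 + 110 + 100 = 320
  stock rod 4: 100 + 100 + 90 = 290
  stock rod 5: 60 = 60
That uses only 5 ≤ 6, so 6 stock rods are enough.

Yes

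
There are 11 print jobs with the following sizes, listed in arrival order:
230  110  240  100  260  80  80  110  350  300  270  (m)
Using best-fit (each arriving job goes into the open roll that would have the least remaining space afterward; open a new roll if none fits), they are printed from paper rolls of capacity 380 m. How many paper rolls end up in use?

7

  230 → roll 1 (new)  [load 230/380]
  110 → roll 1  [load 340/380]
  240 → roll 2 (new)  [load 240/380]
  100 → roll 2  [load 340/380]
  260 → roll 3 (new)  [load 260/380]
  80 → roll 3  [load 340/380]
  80 → roll 4 (new)  [load 80/380]
  110 → roll 4  [load 190/380]
  350 → roll 5 (new)  [load 350/380]
  300 → roll 6 (new)  [load 300/380]
  270 → roll 7 (new)  [load 270/380]
7 paper rolls opened.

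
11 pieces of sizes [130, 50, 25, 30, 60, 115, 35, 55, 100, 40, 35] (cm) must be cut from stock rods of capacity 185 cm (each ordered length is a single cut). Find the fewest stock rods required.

Total = 130 + 115 + 100 + 60 + 55 + 50 + 40 + 35 + 35 + 30 + 25 = 675 cm.
Lower bound: ⌈675/185⌉ = 4 stock rods.
A packing using 4 stock rods:
  stock rod 1: 130 + 55 = 185
  stock rod 2: 115 + 60 = 175
  stock rod 3: 100 + 50 + 35 = 185
  stock rod 4: 40 + 35 + 30 + 25 = 130
This matches the lower bound, so 4 is optimal.

4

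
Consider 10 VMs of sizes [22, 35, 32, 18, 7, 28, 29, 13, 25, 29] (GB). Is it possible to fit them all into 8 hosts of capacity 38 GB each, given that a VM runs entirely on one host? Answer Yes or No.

Yes

A valid assignment using 8 hosts:
  host 1: 35 = 35
  host 2: 32 = 32
  host 3: 29 + 7 = 36
  host 4: 29 = 29
  host 5: 28 = 28
  host 6: 25 + 13 = 38
  host 7: 22 = 22
  host 8: 18 = 18
Every load is within 38 GB, so 8 hosts suffice.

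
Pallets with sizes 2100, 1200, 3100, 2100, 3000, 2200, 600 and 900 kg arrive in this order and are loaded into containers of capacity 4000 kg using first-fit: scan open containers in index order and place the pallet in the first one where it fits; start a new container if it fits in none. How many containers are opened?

5

  2100 → container 1 (new)  [load 2100/4000]
  1200 → container 1  [load 3300/4000]
  3100 → container 2 (new)  [load 3100/4000]
  2100 → container 3 (new)  [load 2100/4000]
  3000 → container 4 (new)  [load 3000/4000]
  2200 → container 5 (new)  [load 2200/4000]
  600 → container 1  [load 3900/4000]
  900 → container 2  [load 4000/4000]
5 containers opened.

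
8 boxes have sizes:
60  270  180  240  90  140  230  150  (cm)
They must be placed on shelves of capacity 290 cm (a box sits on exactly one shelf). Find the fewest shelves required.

5

Total = 270 + 240 + 230 + 180 + 150 + 140 + 90 + 60 = 1360 cm.
Lower bound: ⌈1360/290⌉ = 5 shelves.
A packing using 5 shelves:
  shelf 1: 270 = 270
  shelf 2: 240 = 240
  shelf 3: 230 + 60 = 290
  shelf 4: 180 + 90 = 270
  shelf 5: 150 + 140 = 290
This matches the lower bound, so 5 is optimal.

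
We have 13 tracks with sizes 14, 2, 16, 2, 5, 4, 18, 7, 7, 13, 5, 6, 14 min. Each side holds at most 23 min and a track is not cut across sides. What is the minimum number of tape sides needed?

5

Total = 18 + 16 + 14 + 14 + 13 + 7 + 7 + 6 + 5 + 5 + 4 + 2 + 2 = 113 min.
Lower bound: ⌈113/23⌉ = 5 tape sides.
A packing using 5 tape sides:
  side 1: 18 + 5 = 23
  side 2: 16 + 7 = 23
  side 3: 14 + 7 + 2 = 23
  side 4: 14 + 6 + 2 = 22
  side 5: 13 + 5 + 4 = 22
This matches the lower bound, so 5 is optimal.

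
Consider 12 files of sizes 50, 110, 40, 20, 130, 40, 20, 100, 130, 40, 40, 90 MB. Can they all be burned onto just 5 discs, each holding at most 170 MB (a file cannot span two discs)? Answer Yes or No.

A valid assignment using 5 discs:
  disc 1: 130 + 40 = 170
  disc 2: 130 + 40 = 170
  disc 3: 110 + 50 = 160
  disc 4: 100 + 40 + 20 = 160
  disc 5: 90 + 40 + 20 = 150
Every load is within 170 MB, so 5 discs suffice.

Yes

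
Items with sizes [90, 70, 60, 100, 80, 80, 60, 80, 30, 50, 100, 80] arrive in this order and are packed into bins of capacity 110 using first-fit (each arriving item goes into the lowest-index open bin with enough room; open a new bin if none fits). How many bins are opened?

10

  90 → bin 1 (new)  [load 90/110]
  70 → bin 2 (new)  [load 70/110]
  60 → bin 3 (new)  [load 60/110]
  100 → bin 4 (new)  [load 100/110]
  80 → bin 5 (new)  [load 80/110]
  80 → bin 6 (new)  [load 80/110]
  60 → bin 7 (new)  [load 60/110]
  80 → bin 8 (new)  [load 80/110]
  30 → bin 2  [load 100/110]
  50 → bin 3  [load 110/110]
  100 → bin 9 (new)  [load 100/110]
  80 → bin 10 (new)  [load 80/110]
10 bins opened.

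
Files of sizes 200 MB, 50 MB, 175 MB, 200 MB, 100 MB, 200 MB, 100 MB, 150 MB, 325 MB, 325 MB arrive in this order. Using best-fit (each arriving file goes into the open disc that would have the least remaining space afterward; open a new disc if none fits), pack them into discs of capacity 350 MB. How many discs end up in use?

  200 → disc 1 (new)  [load 200/350]
  50 → disc 1  [load 250/350]
  175 → disc 2 (new)  [load 175/350]
  200 → disc 3 (new)  [load 200/350]
  100 → disc 1  [load 350/350]
  200 → disc 4 (new)  [load 200/350]
  100 → disc 3  [load 300/350]
  150 → disc 4  [load 350/350]
  325 → disc 5 (new)  [load 325/350]
  325 → disc 6 (new)  [load 325/350]
6 discs opened.

6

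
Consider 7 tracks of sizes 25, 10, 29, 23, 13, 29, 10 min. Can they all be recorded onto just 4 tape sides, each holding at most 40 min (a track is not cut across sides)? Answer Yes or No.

Yes

A valid assignment using 4 tape sides:
  side 1: 29 + 10 = 39
  side 2: 29 + 10 = 39
  side 3: 25 + 13 = 38
  side 4: 23 = 23
Every load is within 40 min, so 4 tape sides suffice.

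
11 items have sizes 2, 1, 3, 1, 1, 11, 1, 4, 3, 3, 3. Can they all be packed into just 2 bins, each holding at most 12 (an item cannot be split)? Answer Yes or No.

Total = 33; ⌈33/12⌉ = 3.
At least 3 bins are required, but only 2 are allowed.

No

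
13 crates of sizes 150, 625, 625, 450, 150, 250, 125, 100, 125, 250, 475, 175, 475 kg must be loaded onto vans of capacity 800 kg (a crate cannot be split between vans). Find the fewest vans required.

6

Total = 625 + 625 + 475 + 475 + 450 + 250 + 250 + 175 + 150 + 150 + 125 + 125 + 100 = 3975 kg.
Lower bound: ⌈3975/800⌉ = 5 vans.
A packing using 6 vans:
  van 1: 625 + 175 = 800
  van 2: 625 + 150 = 775
  van 3: 475 + 250 = 725
  van 4: 475 + 250 = 725
  van 5: 450 + 150 + 125 = 725
  van 6: 125 + 100 = 225
No arrangement into 5 vans stays within capacity, so 6 is optimal.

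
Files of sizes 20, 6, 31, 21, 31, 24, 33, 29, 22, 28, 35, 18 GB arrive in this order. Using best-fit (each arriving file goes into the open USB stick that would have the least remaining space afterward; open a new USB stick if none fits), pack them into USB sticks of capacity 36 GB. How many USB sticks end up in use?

  20 → USB stick 1 (new)  [load 20/36]
  6 → USB stick 1  [load 26/36]
  31 → USB stick 2 (new)  [load 31/36]
  21 → USB stick 3 (new)  [load 21/36]
  31 → USB stick 4 (new)  [load 31/36]
  24 → USB stick 5 (new)  [load 24/36]
  33 → USB stick 6 (new)  [load 33/36]
  29 → USB stick 7 (new)  [load 29/36]
  22 → USB stick 8 (new)  [load 22/36]
  28 → USB stick 9 (new)  [load 28/36]
  35 → USB stick 10 (new)  [load 35/36]
  18 → USB stick 11 (new)  [load 18/36]
11 USB sticks opened.

11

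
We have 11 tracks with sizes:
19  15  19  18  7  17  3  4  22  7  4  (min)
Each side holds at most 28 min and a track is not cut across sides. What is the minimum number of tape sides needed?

Total = 22 + 19 + 19 + 18 + 17 + 15 + 7 + 7 + 4 + 4 + 3 = 135 min.
Lower bound: ⌈135/28⌉ = 5 tape sides.
Also, 6 tracks each exceed 14 min, and no two of those can share a side, so at least 6 tape sides are needed.
A packing using 6 tape sides:
  side 1: 22 + 4 = 26
  side 2: 19 + 7 = 26
  side 3: 19 + 7 = 26
  side 4: 18 + 4 + 3 = 25
  side 5: 17 = 17
  side 6: 15 = 15
This matches the lower bound, so 6 is optimal.

6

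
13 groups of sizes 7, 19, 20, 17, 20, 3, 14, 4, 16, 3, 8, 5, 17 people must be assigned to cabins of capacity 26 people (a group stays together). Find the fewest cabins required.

7

Total = 20 + 20 + 19 + 17 + 17 + 16 + 14 + 8 + 7 + 5 + 4 + 3 + 3 = 153 people.
Lower bound: ⌈153/26⌉ = 6 cabins.
Also, 7 groups each exceed 13 people, and no two of those can share a cabin, so at least 7 cabins are needed.
A packing using 7 cabins:
  cabin 1: 20 + 5 = 25
  cabin 2: 20 + 4 = 24
  cabin 3: 19 + 7 = 26
  cabin 4: 17 + 8 = 25
  cabin 5: 17 + 3 + 3 = 23
  cabin 6: 16 = 16
  cabin 7: 14 = 14
This matches the lower bound, so 7 is optimal.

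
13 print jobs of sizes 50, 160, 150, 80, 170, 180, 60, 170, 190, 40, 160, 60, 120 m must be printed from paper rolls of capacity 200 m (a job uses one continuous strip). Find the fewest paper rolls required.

Total = 190 + 180 + 170 + 170 + 160 + 160 + 150 + 120 + 80 + 60 + 60 + 50 + 40 = 1590 m.
Lower bound: ⌈1590/200⌉ = 8 paper rolls.
A packing using 9 paper rolls:
  roll 1: 190 = 190
  roll 2: 180 = 180
  roll 3: 170 = 170
  roll 4: 170 = 170
  roll 5: 160 + 40 = 200
  roll 6: 160 = 160
  roll 7: 150 + 50 = 200
  roll 8: 120 + 80 = 200
  roll 9: 60 + 60 = 120
No arrangement into 8 paper rolls stays within capacity, so 9 is optimal.

9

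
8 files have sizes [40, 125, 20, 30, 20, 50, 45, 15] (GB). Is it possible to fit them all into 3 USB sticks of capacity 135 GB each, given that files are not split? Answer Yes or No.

Yes

A valid assignment using 3 USB sticks:
  USB stick 1: 125 = 125
  USB stick 2: 50 + 45 + 40 = 135
  USB stick 3: 30 + 20 + 20 + 15 = 85
Every load is within 135 GB, so 3 USB sticks suffice.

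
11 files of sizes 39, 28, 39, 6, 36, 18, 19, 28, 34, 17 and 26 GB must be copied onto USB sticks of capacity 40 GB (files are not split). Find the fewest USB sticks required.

Total = 39 + 39 + 36 + 34 + 28 + 28 + 26 + 19 + 18 + 17 + 6 = 290 GB.
Lower bound: ⌈290/40⌉ = 8 USB sticks.
A packing using 9 USB sticks:
  USB stick 1: 39 = 39
  USB stick 2: 39 = 39
  USB stick 3: 36 = 36
  USB stick 4: 34 + 6 = 40
  USB stick 5: 28 = 28
  USB stick 6: 28 = 28
  USB stick 7: 26 = 26
  USB stick 8: 19 + 18 = 37
  USB stick 9: 17 = 17
No arrangement into 8 USB sticks stays within capacity, so 9 is optimal.

9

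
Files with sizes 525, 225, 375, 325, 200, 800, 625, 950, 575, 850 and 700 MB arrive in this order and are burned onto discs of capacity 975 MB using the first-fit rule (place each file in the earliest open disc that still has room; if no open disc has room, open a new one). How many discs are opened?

  525 → disc 1 (new)  [load 525/975]
  225 → disc 1  [load 750/975]
  375 → disc 2 (new)  [load 375/975]
  325 → disc 2  [load 700/975]
  200 → disc 1  [load 950/975]
  800 → disc 3 (new)  [load 800/975]
  625 → disc 4 (new)  [load 625/975]
  950 → disc 5 (new)  [load 950/975]
  575 → disc 6 (new)  [load 575/975]
  850 → disc 7 (new)  [load 850/975]
  700 → disc 8 (new)  [load 700/975]
8 discs opened.

8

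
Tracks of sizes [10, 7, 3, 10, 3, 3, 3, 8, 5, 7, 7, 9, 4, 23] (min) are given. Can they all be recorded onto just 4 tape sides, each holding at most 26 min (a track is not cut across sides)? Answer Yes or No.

Yes

A valid assignment using 4 tape sides:
  side 1: 23 + 3 = 26
  side 2: 10 + 10 + 3 + 3 = 26
  side 3: 9 + 8 + 7 = 24
  side 4: 7 + 7 + 5 + 4 + 3 = 26
Every load is within 26 min, so 4 tape sides suffice.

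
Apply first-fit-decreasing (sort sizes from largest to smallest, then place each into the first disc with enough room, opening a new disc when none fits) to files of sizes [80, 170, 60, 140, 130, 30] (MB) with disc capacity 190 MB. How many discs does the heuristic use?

4

Sorted descending: 170, 140, 130, 80, 60, 30.
  170 → disc 1 (new)  [load 170/190]
  140 → disc 2 (new)  [load 140/190]
  130 → disc 3 (new)  [load 130/190]
  80 → disc 4 (new)  [load 80/190]
  60 → disc 3  [load 190/190]
  30 → disc 2  [load 170/190]
4 discs opened.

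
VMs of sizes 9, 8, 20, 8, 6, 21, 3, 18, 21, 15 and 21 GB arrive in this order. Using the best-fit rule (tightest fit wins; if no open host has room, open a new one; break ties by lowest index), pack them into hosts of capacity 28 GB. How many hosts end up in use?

  9 → host 1 (new)  [load 9/28]
  8 → host 1  [load 17/28]
  20 → host 2 (new)  [load 20/28]
  8 → host 2  [load 28/28]
  6 → host 1  [load 23/28]
  21 → host 3 (new)  [load 21/28]
  3 → host 1  [load 26/28]
  18 → host 4 (new)  [load 18/28]
  21 → host 5 (new)  [load 21/28]
  15 → host 6 (new)  [load 15/28]
  21 → host 7 (new)  [load 21/28]
7 hosts opened.

7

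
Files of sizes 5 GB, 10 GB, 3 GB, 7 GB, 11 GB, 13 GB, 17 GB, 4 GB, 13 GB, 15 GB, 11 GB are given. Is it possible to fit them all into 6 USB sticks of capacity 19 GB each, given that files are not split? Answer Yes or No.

Total = 109 GB; ⌈109/19⌉ = 6.
7 files each exceed half the capacity and cannot share a USB stick, forcing at least 7 USB sticks.
At least 7 USB sticks are required, but only 6 are allowed.

No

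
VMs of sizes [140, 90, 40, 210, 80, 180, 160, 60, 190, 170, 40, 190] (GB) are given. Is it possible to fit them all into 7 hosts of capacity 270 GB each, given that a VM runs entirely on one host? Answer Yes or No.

Yes

A valid assignment using 7 hosts:
  host 1: 210 + 60 = 270
  host 2: 190 + 80 = 270
  host 3: 190 + 40 + 40 = 270
  host 4: 180 + 90 = 270
  host 5: 170 = 170
  host 6: 160 = 160
  host 7: 140 = 140
Every load is within 270 GB, so 7 hosts suffice.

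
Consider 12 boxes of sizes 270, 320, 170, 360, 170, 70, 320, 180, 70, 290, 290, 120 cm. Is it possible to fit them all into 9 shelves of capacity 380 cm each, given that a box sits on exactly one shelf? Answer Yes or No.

Yes

A valid assignment using 8 shelves:
  shelf 1: 360 = 360
  shelf 2: 320 = 320
  shelf 3: 320 = 320
  shelf 4: 290 + 70 = 360
  shelf 5: 290 + 70 = 360
  shelf 6: 270 = 270
  shelf 7: 180 + 170 = 350
  shelf 8: 170 + 120 = 290
That uses only 8 ≤ 9, so 9 shelves are enough.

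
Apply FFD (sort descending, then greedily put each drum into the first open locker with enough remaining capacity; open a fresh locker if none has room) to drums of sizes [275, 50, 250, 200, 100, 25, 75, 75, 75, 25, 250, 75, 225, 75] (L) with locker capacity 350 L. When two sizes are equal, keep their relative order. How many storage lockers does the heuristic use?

6

Sorted descending: 275, 250, 250, 225, 200, 100, 75, 75, 75, 75, 75, 50, 25, 25.
  275 → locker 1 (new)  [load 275/350]
  250 → locker 2 (new)  [load 250/350]
  250 → locker 3 (new)  [load 250/350]
  225 → locker 4 (new)  [load 225/350]
  200 → locker 5 (new)  [load 200/350]
  100 → locker 2  [load 350/350]
  75 → locker 1  [load 350/350]
  75 → locker 3  [load 325/350]
  75 → locker 4  [load 300/350]
  75 → locker 5  [load 275/350]
  75 → locker 5  [load 350/350]
  50 → locker 4  [load 350/350]
  25 → locker 3  [load 350/350]
  25 → locker 6 (new)  [load 25/350]
6 storage lockers opened.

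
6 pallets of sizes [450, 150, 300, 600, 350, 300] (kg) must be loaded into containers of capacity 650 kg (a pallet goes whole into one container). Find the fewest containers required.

Total = 600 + 450 + 350 + 300 + 300 + 150 = 2150 kg.
Lower bound: ⌈2150/650⌉ = 4 containers.
A packing using 4 containers:
  container 1: 600 = 600
  container 2: 450 + 150 = 600
  container 3: 350 + 300 = 650
  container 4: 300 = 300
This matches the lower bound, so 4 is optimal.

4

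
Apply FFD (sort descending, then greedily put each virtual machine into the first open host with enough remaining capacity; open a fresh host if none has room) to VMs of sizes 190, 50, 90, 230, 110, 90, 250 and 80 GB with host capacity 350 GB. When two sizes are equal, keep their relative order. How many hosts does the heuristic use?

4

Sorted descending: 250, 230, 190, 110, 90, 90, 80, 50.
  250 → host 1 (new)  [load 250/350]
  230 → host 2 (new)  [load 230/350]
  190 → host 3 (new)  [load 190/350]
  110 → host 2  [load 340/350]
  90 → host 1  [load 340/350]
  90 → host 3  [load 280/350]
  80 → host 4 (new)  [load 80/350]
  50 → host 3  [load 330/350]
4 hosts opened.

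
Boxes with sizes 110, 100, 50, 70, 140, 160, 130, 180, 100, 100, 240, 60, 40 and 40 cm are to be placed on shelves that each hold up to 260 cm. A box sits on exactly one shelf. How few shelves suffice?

6

Total = 240 + 180 + 160 + 140 + 130 + 110 + 100 + 100 + 100 + 70 + 60 + 50 + 40 + 40 = 1520 cm.
Lower bound: ⌈1520/260⌉ = 6 shelves.
A packing using 6 shelves:
  shelf 1: 240 = 240
  shelf 2: 180 + 70 = 250
  shelf 3: 160 + 100 = 260
  shelf 4: 140 + 110 = 250
  shelf 5: 130 + 50 + 40 + 40 = 260
  shelf 6: 100 + 100 + 60 = 260
This matches the lower bound, so 6 is optimal.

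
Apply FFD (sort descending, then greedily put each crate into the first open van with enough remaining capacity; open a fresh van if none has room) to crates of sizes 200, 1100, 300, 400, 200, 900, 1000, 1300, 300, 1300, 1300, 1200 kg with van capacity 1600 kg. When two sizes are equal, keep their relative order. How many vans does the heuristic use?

Sorted descending: 1300, 1300, 1300, 1200, 1100, 1000, 900, 400, 300, 300, 200, 200.
  1300 → van 1 (new)  [load 1300/1600]
  1300 → van 2 (new)  [load 1300/1600]
  1300 → van 3 (new)  [load 1300/1600]
  1200 → van 4 (new)  [load 1200/1600]
  1100 → van 5 (new)  [load 1100/1600]
  1000 → van 6 (new)  [load 1000/1600]
  900 → van 7 (new)  [load 900/1600]
  400 → van 4  [load 1600/1600]
  300 → van 1  [load 1600/1600]
  300 → van 2  [load 1600/1600]
  200 → van 3  [load 1500/1600]
  200 → van 5  [load 1300/1600]
7 vans opened.

7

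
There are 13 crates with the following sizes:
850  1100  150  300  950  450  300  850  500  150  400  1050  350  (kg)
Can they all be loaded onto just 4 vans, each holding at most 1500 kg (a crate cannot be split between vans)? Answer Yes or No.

Total = 7400 kg; ⌈7400/1500⌉ = 5.
At least 5 vans are required, but only 4 are allowed.

No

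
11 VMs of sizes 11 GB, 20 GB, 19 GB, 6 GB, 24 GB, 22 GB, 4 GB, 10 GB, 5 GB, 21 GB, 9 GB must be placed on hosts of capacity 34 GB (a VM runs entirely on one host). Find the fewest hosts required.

Total = 24 + 22 + 21 + 20 + 19 + 11 + 10 + 9 + 6 + 5 + 4 = 151 GB.
Lower bound: ⌈151/34⌉ = 5 hosts.
A packing using 5 hosts:
  host 1: 24 + 10 = 34
  host 2: 22 + 11 = 33
  host 3: 21 + 9 + 4 = 34
  host 4: 20 + 6 + 5 = 31
  host 5: 19 = 19
This matches the lower bound, so 5 is optimal.

5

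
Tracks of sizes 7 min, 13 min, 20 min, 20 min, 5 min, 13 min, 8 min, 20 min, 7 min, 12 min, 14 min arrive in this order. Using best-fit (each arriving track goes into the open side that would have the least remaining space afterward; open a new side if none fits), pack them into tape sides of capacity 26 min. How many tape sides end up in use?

  7 → side 1 (new)  [load 7/26]
  13 → side 1  [load 20/26]
  20 → side 2 (new)  [load 20/26]
  20 → side 3 (new)  [load 20/26]
  5 → side 1  [load 25/26]
  13 → side 4 (new)  [load 13/26]
  8 → side 4  [load 21/26]
  20 → side 5 (new)  [load 20/26]
  7 → side 6 (new)  [load 7/26]
  12 → side 6  [load 19/26]
  14 → side 7 (new)  [load 14/26]
7 tape sides opened.

7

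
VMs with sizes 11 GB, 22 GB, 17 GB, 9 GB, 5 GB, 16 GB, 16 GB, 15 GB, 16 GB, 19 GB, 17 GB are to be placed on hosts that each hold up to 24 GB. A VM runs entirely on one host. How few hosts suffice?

Total = 22 + 19 + 17 + 17 + 16 + 16 + 16 + 15 + 11 + 9 + 5 = 163 GB.
Lower bound: ⌈163/24⌉ = 7 hosts.
Also, 8 VMs each exceed 12 GB, and no two of those can share a host, so at least 8 hosts are needed.
A packing using 9 hosts:
  host 1: 22 = 22
  host 2: 19 + 5 = 24
  host 3: 17 = 17
  host 4: 17 = 17
  host 5: 16 = 16
  host 6: 16 = 16
  host 7: 16 = 16
  host 8: 15 + 9 = 24
  host 9: 11 = 11
No arrangement into 8 hosts stays within capacity, so 9 is optimal.

9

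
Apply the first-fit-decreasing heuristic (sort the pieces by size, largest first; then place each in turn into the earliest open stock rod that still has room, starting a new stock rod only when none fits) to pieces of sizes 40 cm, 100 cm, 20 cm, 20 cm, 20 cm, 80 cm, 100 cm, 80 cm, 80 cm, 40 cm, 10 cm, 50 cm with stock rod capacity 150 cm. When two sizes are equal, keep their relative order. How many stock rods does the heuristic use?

Sorted descending: 100, 100, 80, 80, 80, 50, 40, 40, 20, 20, 20, 10.
  100 → stock rod 1 (new)  [load 100/150]
  100 → stock rod 2 (new)  [load 100/150]
  80 → stock rod 3 (new)  [load 80/150]
  80 → stock rod 4 (new)  [load 80/150]
  80 → stock rod 5 (new)  [load 80/150]
  50 → stock rod 1  [load 150/150]
  40 → stock rod 2  [load 140/150]
  40 → stock rod 3  [load 120/150]
  20 → stock rod 3  [load 140/150]
  20 → stock rod 4  [load 100/150]
  20 → stock rod 4  [load 120/150]
  10 → stock rod 2  [load 150/150]
5 stock rods opened.

5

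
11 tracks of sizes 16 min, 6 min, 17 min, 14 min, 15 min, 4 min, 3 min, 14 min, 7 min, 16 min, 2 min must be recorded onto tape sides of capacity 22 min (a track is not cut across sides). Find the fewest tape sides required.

Total = 17 + 16 + 16 + 15 + 14 + 14 + 7 + 6 + 4 + 3 + 2 = 114 min.
Lower bound: ⌈114/22⌉ = 6 tape sides.
A packing using 6 tape sides:
  side 1: 17 + 4 = 21
  side 2: 16 + 6 = 22
  side 3: 16 + 3 + 2 = 21
  side 4: 15 + 7 = 22
  side 5: 14 = 14
  side 6: 14 = 14
This matches the lower bound, so 6 is optimal.

6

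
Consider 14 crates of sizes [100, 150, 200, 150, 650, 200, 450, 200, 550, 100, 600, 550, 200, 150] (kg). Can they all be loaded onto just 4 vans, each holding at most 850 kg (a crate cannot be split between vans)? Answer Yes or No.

Total = 4250 kg; ⌈4250/850⌉ = 5.
At least 5 vans are required, but only 4 are allowed.

No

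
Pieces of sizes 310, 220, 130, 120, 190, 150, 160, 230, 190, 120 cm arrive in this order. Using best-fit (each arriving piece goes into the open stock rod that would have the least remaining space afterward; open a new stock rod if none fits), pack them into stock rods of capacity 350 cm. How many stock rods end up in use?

6

  310 → stock rod 1 (new)  [load 310/350]
  220 → stock rod 2 (new)  [load 220/350]
  130 → stock rod 2  [load 350/350]
  120 → stock rod 3 (new)  [load 120/350]
  190 → stock rod 3  [load 310/350]
  150 → stock rod 4 (new)  [load 150/350]
  160 → stock rod 4  [load 310/350]
  230 → stock rod 5 (new)  [load 230/350]
  190 → stock rod 6 (new)  [load 190/350]
  120 → stock rod 5  [load 350/350]
6 stock rods opened.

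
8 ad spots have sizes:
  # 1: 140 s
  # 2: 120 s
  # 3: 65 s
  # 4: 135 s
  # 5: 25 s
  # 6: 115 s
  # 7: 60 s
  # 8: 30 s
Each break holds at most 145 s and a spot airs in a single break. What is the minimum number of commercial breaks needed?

Total = 140 + 135 + 120 + 115 + 65 + 60 + 30 + 25 = 690 s.
Lower bound: ⌈690/145⌉ = 5 commercial breaks.
A packing using 5 commercial breaks:
  break 1: 140 = 140
  break 2: 135 = 135
  break 3: 120 + 25 = 145
  break 4: 115 + 30 = 145
  break 5: 65 + 60 = 125
This matches the lower bound, so 5 is optimal.

5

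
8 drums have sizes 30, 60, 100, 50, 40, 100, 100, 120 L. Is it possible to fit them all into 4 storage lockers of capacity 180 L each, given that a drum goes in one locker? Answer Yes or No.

A valid assignment using 4 storage lockers:
  locker 1: 120 + 60 = 180
  locker 2: 100 + 50 + 30 = 180
  locker 3: 100 + 40 = 140
  locker 4: 100 = 100
Every load is within 180 L, so 4 storage lockers suffice.

Yes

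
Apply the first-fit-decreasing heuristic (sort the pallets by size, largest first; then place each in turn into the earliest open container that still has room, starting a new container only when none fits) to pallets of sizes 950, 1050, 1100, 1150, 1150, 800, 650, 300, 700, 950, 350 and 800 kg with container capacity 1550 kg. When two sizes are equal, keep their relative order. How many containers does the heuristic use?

Sorted descending: 1150, 1150, 1100, 1050, 950, 950, 800, 800, 700, 650, 350, 300.
  1150 → container 1 (new)  [load 1150/1550]
  1150 → container 2 (new)  [load 1150/1550]
  1100 → container 3 (new)  [load 1100/1550]
  1050 → container 4 (new)  [load 1050/1550]
  950 → container 5 (new)  [load 950/1550]
  950 → container 6 (new)  [load 950/1550]
  800 → container 7 (new)  [load 800/1550]
  800 → container 8 (new)  [load 800/1550]
  700 → container 7  [load 1500/1550]
  650 → container 8  [load 1450/1550]
  350 → container 1  [load 1500/1550]
  300 → container 2  [load 1450/1550]
8 containers opened.

8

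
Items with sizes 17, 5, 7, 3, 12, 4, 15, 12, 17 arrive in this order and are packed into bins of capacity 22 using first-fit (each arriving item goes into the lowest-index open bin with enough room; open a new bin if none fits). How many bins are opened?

5

  17 → bin 1 (new)  [load 17/22]
  5 → bin 1  [load 22/22]
  7 → bin 2 (new)  [load 7/22]
  3 → bin 2  [load 10/22]
  12 → bin 2  [load 22/22]
  4 → bin 3 (new)  [load 4/22]
  15 → bin 3  [load 19/22]
  12 → bin 4 (new)  [load 12/22]
  17 → bin 5 (new)  [load 17/22]
5 bins opened.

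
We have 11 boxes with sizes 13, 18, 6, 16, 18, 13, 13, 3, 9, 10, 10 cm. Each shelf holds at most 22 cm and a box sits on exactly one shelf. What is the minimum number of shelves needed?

Total = 18 + 18 + 16 + 13 + 13 + 13 + 10 + 10 + 9 + 6 + 3 = 129 cm.
Lower bound: ⌈129/22⌉ = 6 shelves.
A packing using 7 shelves:
  shelf 1: 18 + 3 = 21
  shelf 2: 18 = 18
  shelf 3: 16 + 6 = 22
  shelf 4: 13 + 9 = 22
  shelf 5: 13 = 13
  shelf 6: 13 = 13
  shelf 7: 10 + 10 = 20
No arrangement into 6 shelves stays within capacity, so 7 is optimal.

7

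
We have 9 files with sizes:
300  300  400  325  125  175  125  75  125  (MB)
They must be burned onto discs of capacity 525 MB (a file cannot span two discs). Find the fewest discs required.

Total = 400 + 325 + 300 + 300 + 175 + 125 + 125 + 125 + 75 = 1950 MB.
Lower bound: ⌈1950/525⌉ = 4 discs.
A packing using 4 discs:
  disc 1: 400 + 125 = 525
  disc 2: 325 + 175 = 500
  disc 3: 300 + 125 + 75 = 500
  disc 4: 300 + 125 = 425
This matches the lower bound, so 4 is optimal.

4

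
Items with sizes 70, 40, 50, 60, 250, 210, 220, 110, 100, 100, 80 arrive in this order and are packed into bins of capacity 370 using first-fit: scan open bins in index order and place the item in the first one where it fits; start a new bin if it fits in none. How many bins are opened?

4

  70 → bin 1 (new)  [load 70/370]
  40 → bin 1  [load 110/370]
  50 → bin 1  [load 160/370]
  60 → bin 1  [load 220/370]
  250 → bin 2 (new)  [load 250/370]
  210 → bin 3 (new)  [load 210/370]
  220 → bin 4 (new)  [load 220/370]
  110 → bin 1  [load 330/370]
  100 → bin 2  [load 350/370]
  100 → bin 3  [load 310/370]
  80 → bin 4  [load 300/370]
4 bins opened.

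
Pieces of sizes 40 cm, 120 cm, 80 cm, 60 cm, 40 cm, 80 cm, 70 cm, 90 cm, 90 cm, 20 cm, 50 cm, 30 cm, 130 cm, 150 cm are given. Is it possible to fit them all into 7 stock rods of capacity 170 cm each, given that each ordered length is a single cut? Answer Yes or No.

A valid assignment using 7 stock rods:
  stock rod 1: 150 + 20 = 170
  stock rod 2: 130 + 40 = 170
  stock rod 3: 120 + 50 = 170
  stock rod 4: 90 + 80 = 170
  stock rod 5: 90 + 80 = 170
  stock rod 6: 70 + 60 + 40 = 170
  stock rod 7: 30 = 30
Every load is within 170 cm, so 7 stock rods suffice.

Yes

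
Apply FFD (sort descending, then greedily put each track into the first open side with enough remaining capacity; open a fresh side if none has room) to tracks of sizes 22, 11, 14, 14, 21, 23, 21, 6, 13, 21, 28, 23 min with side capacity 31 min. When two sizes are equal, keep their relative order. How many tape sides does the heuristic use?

Sorted descending: 28, 23, 23, 22, 21, 21, 21, 14, 14, 13, 11, 6.
  28 → side 1 (new)  [load 28/31]
  23 → side 2 (new)  [load 23/31]
  23 → side 3 (new)  [load 23/31]
  22 → side 4 (new)  [load 22/31]
  21 → side 5 (new)  [load 21/31]
  21 → side 6 (new)  [load 21/31]
  21 → side 7 (new)  [load 21/31]
  14 → side 8 (new)  [load 14/31]
  14 → side 8  [load 28/31]
  13 → side 9 (new)  [load 13/31]
  11 → side 9  [load 24/31]
  6 → side 2  [load 29/31]
9 tape sides opened.

9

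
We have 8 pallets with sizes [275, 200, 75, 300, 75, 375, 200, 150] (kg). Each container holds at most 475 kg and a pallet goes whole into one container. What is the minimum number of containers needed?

4

Total = 375 + 300 + 275 + 200 + 200 + 150 + 75 + 75 = 1650 kg.
Lower bound: ⌈1650/475⌉ = 4 containers.
A packing using 4 containers:
  container 1: 375 + 75 = 450
  container 2: 300 + 150 = 450
  container 3: 275 + 200 = 475
  container 4: 200 + 75 = 275
This matches the lower bound, so 4 is optimal.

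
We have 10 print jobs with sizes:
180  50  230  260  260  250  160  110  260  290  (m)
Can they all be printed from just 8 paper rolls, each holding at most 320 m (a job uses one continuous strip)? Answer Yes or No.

A valid assignment using 8 paper rolls:
  roll 1: 290 = 290
  roll 2: 260 + 50 = 310
  roll 3: 260 = 260
  roll 4: 260 = 260
  roll 5: 250 = 250
  roll 6: 230 = 230
  roll 7: 180 + 110 = 290
  roll 8: 160 = 160
Every load is within 320 m, so 8 paper rolls suffice.

Yes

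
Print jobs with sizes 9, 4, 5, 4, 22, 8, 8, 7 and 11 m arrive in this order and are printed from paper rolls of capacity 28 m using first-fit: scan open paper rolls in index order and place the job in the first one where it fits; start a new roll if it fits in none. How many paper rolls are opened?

4

  9 → roll 1 (new)  [load 9/28]
  4 → roll 1  [load 13/28]
  5 → roll 1  [load 18/28]
  4 → roll 1  [load 22/28]
  22 → roll 2 (new)  [load 22/28]
  8 → roll 3 (new)  [load 8/28]
  8 → roll 3  [load 16/28]
  7 → roll 3  [load 23/28]
  11 → roll 4 (new)  [load 11/28]
4 paper rolls opened.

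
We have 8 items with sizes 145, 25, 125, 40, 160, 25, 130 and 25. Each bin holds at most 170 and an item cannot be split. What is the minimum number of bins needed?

Total = 160 + 145 + 130 + 125 + 40 + 25 + 25 + 25 = 675.
Lower bound: ⌈675/170⌉ = 4 bins.
A packing using 5 bins:
  bin 1: 160 = 160
  bin 2: 145 + 25 = 170
  bin 3: 130 + 40 = 170
  bin 4: 125 + 25 = 150
  bin 5: 25 = 25
No arrangement into 4 bins stays within capacity, so 5 is optimal.

5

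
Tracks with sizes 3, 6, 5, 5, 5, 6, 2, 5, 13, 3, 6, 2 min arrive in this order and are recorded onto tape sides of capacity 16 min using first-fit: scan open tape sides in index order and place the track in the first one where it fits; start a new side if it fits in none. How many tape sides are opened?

4

  3 → side 1 (new)  [load 3/16]
  6 → side 1  [load 9/16]
  5 → side 1  [load 14/16]
  5 → side 2 (new)  [load 5/16]
  5 → side 2  [load 10/16]
  6 → side 2  [load 16/16]
  2 → side 1  [load 16/16]
  5 → side 3 (new)  [load 5/16]
  13 → side 4 (new)  [load 13/16]
  3 → side 3  [load 8/16]
  6 → side 3  [load 14/16]
  2 → side 3  [load 16/16]
4 tape sides opened.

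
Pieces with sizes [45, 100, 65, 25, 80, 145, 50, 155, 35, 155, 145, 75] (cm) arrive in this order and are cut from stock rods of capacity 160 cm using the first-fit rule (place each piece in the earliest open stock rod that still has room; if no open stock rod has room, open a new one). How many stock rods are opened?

  45 → stock rod 1 (new)  [load 45/160]
  100 → stock rod 1  [load 145/160]
  65 → stock rod 2 (new)  [load 65/160]
  25 → stock rod 2  [load 90/160]
  80 → stock rod 3 (new)  [load 80/160]
  145 → stock rod 4 (new)  [load 145/160]
  50 → stock rod 2  [load 140/160]
  155 → stock rod 5 (new)  [load 155/160]
  35 → stock rod 3  [load 115/160]
  155 → stock rod 6 (new)  [load 155/160]
  145 → stock rod 7 (new)  [load 145/160]
  75 → stock rod 8 (new)  [load 75/160]
8 stock rods opened.

8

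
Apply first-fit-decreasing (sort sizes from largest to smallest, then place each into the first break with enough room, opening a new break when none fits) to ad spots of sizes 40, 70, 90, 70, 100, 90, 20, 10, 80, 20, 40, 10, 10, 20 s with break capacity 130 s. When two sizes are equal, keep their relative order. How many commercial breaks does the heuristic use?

Sorted descending: 100, 90, 90, 80, 70, 70, 40, 40, 20, 20, 20, 10, 10, 10.
  100 → break 1 (new)  [load 100/130]
  90 → break 2 (new)  [load 90/130]
  90 → break 3 (new)  [load 90/130]
  80 → break 4 (new)  [load 80/130]
  70 → break 5 (new)  [load 70/130]
  70 → break 6 (new)  [load 70/130]
  40 → break 2  [load 130/130]
  40 → break 3  [load 130/130]
  20 → break 1  [load 120/130]
  20 → break 4  [load 100/130]
  20 → break 4  [load 120/130]
  10 → break 1  [load 130/130]
  10 → break 4  [load 130/130]
  10 → break 5  [load 80/130]
6 commercial breaks opened.

6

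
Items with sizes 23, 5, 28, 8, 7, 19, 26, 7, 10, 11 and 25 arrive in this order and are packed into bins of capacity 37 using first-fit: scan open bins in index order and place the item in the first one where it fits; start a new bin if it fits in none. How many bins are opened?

5

  23 → bin 1 (new)  [load 23/37]
  5 → bin 1  [load 28/37]
  28 → bin 2 (new)  [load 28/37]
  8 → bin 1  [load 36/37]
  7 → bin 2  [load 35/37]
  19 → bin 3 (new)  [load 19/37]
  26 → bin 4 (new)  [load 26/37]
  7 → bin 3  [load 26/37]
  10 → bin 3  [load 36/37]
  11 → bin 4  [load 37/37]
  25 → bin 5 (new)  [load 25/37]
5 bins opened.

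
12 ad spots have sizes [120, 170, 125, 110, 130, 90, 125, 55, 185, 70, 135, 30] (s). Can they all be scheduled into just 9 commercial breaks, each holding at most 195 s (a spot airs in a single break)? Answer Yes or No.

Yes

A valid assignment using 9 commercial breaks:
  break 1: 185 = 185
  break 2: 170 = 170
  break 3: 135 + 55 = 190
  break 4: 130 + 30 = 160
  break 5: 125 + 70 = 195
  break 6: 125 = 125
  break 7: 120 = 120
  break 8: 110 = 110
  break 9: 90 = 90
Every load is within 195 s, so 9 commercial breaks suffice.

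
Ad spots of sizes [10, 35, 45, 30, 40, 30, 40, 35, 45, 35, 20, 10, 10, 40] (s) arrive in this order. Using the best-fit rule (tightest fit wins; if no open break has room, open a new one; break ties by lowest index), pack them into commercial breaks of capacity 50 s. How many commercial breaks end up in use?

10

  10 → break 1 (new)  [load 10/50]
  35 → break 1  [load 45/50]
  45 → break 2 (new)  [load 45/50]
  30 → break 3 (new)  [load 30/50]
  40 → break 4 (new)  [load 40/50]
  30 → break 5 (new)  [load 30/50]
  40 → break 6 (new)  [load 40/50]
  35 → break 7 (new)  [load 35/50]
  45 → break 8 (new)  [load 45/50]
  35 → break 9 (new)  [load 35/50]
  20 → break 3  [load 50/50]
  10 → break 4  [load 50/50]
  10 → break 6  [load 50/50]
  40 → break 10 (new)  [load 40/50]
10 commercial breaks opened.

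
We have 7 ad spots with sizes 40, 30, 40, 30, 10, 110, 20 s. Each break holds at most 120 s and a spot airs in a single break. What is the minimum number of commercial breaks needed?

3

Total = 110 + 40 + 40 + 30 + 30 + 20 + 10 = 280 s.
Lower bound: ⌈280/120⌉ = 3 commercial breaks.
A packing using 3 commercial breaks:
  break 1: 110 + 10 = 120
  break 2: 40 + 40 + 30 = 110
  break 3: 30 + 20 = 50
This matches the lower bound, so 3 is optimal.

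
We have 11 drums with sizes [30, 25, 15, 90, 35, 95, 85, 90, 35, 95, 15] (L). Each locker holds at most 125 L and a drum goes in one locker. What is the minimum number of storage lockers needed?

Total = 95 + 95 + 90 + 90 + 85 + 35 + 35 + 30 + 25 + 15 + 15 = 610 L.
Lower bound: ⌈610/125⌉ = 5 storage lockers.
A packing using 5 storage lockers:
  locker 1: 95 + 30 = 125
  locker 2: 95 + 25 = 120
  locker 3: 90 + 35 = 125
  locker 4: 90 + 35 = 125
  locker 5: 85 + 15 + 15 = 115
This matches the lower bound, so 5 is optimal.

5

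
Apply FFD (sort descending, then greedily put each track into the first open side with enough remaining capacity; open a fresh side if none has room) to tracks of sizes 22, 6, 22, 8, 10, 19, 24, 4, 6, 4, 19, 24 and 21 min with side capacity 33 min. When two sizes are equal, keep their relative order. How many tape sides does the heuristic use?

7

Sorted descending: 24, 24, 22, 22, 21, 19, 19, 10, 8, 6, 6, 4, 4.
  24 → side 1 (new)  [load 24/33]
  24 → side 2 (new)  [load 24/33]
  22 → side 3 (new)  [load 22/33]
  22 → side 4 (new)  [load 22/33]
  21 → side 5 (new)  [load 21/33]
  19 → side 6 (new)  [load 19/33]
  19 → side 7 (new)  [load 19/33]
  10 → side 3  [load 32/33]
  8 → side 1  [load 32/33]
  6 → side 2  [load 30/33]
  6 → side 4  [load 28/33]
  4 → side 4  [load 32/33]
  4 → side 5  [load 25/33]
7 tape sides opened.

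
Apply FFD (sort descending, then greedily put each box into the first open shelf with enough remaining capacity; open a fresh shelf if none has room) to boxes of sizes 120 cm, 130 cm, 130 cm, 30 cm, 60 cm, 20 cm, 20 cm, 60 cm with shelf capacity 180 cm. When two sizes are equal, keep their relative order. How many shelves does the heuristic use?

4

Sorted descending: 130, 130, 120, 60, 60, 30, 20, 20.
  130 → shelf 1 (new)  [load 130/180]
  130 → shelf 2 (new)  [load 130/180]
  120 → shelf 3 (new)  [load 120/180]
  60 → shelf 3  [load 180/180]
  60 → shelf 4 (new)  [load 60/180]
  30 → shelf 1  [load 160/180]
  20 → shelf 1  [load 180/180]
  20 → shelf 2  [load 150/180]
4 shelves opened.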